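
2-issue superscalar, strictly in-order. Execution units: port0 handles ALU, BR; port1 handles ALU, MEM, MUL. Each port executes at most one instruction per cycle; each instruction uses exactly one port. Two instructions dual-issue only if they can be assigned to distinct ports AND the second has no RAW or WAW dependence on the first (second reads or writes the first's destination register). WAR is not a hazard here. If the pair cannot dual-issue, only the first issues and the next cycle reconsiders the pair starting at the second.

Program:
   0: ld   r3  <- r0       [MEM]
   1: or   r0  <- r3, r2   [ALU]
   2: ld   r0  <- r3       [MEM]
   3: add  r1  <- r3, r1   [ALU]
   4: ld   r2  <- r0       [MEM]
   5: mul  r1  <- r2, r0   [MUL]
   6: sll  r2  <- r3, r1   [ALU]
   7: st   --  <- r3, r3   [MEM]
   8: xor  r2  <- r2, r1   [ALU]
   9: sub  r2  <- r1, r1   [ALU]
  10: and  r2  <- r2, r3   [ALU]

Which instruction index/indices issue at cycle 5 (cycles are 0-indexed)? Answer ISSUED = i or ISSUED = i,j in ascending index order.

ISSUED = 6,7

0. ld @i0  | RAW r3
1. or @i1  | WAW r0
2. ld/add @i2&i3  | dual
3. ld @i4  | no-port MEM/MUL
4. mul @i5  | RAW r1
5. sll/st @i6&i7  | dual
6. xor @i8  | WAW r2
7. sub @i9  | RAW+WAW r2
8. and @i10  | tail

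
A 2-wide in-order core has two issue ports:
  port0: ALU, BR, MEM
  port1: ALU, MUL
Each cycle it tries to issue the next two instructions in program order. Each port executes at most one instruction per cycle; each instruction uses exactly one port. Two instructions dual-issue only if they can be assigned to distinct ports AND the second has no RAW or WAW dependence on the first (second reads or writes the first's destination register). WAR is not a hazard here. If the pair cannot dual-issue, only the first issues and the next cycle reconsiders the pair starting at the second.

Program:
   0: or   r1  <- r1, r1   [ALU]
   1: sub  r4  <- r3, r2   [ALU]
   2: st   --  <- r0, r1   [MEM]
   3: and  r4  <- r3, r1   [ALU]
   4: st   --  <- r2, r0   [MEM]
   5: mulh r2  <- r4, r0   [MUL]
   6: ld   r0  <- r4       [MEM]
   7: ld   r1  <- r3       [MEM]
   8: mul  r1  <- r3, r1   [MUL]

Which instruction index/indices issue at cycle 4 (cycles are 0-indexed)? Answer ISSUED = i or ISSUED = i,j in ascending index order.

  cy0 -> i0+i1 (or/sub) dual
  cy1 -> i2+i3 (st/and) dual
  cy2 -> i4+i5 (st/mulh) dual
  cy3 -> i6 (ld) no-port MEM/MEM
  cy4 -> i7 (ld) RAW+WAW r1
  cy5 -> i8 (mul) tail

ISSUED = 7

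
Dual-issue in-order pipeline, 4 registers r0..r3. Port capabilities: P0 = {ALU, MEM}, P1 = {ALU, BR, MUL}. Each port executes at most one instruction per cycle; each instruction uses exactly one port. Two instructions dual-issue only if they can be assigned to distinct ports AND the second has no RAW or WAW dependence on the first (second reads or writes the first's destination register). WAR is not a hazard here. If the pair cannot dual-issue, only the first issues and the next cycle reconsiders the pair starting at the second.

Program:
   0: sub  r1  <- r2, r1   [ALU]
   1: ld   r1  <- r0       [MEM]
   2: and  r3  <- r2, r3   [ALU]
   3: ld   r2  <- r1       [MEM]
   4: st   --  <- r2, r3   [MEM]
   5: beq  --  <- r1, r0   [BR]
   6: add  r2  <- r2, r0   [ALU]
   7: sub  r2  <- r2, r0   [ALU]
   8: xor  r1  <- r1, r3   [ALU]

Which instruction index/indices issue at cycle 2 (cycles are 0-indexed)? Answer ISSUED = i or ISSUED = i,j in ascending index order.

#0 head=0: sub.ALU i0 WAW r1
#1 head=1: ld.MEM/and.ALU i1&i2 2-wide
#2 head=3: ld.MEM i3 no-port MEM/MEM
#3 head=4: st.MEM/beq.BR i4&i5 2-wide
#4 head=6: add.ALU i6 RAW+WAW r2
#5 head=7: sub.ALU/xor.ALU i7&i8 2-wide

ISSUED = 3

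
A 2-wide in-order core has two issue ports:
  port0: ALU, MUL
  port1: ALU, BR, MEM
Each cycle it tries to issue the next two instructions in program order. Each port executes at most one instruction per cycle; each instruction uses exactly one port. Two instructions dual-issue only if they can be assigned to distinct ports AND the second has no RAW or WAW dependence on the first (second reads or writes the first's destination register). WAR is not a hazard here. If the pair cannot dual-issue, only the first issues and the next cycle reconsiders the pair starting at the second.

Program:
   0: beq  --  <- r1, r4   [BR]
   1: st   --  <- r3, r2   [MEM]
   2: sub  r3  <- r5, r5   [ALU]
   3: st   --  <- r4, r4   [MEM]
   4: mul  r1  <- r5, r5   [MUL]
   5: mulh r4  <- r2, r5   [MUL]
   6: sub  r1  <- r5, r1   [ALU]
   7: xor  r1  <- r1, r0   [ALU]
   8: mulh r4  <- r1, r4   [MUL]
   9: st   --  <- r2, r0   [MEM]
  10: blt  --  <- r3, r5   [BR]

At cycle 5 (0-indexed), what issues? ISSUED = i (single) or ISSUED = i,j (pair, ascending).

0. beq @i0  | no-port BR/MEM
1. st/sub @i1+i2  | pair
2. st/mul @i3+i4  | pair
3. mulh/sub @i5+i6  | pair
4. xor @i7  | RAW r1
5. mulh/st @i8+i9  | pair
6. blt @i10  | tail

ISSUED = 8,9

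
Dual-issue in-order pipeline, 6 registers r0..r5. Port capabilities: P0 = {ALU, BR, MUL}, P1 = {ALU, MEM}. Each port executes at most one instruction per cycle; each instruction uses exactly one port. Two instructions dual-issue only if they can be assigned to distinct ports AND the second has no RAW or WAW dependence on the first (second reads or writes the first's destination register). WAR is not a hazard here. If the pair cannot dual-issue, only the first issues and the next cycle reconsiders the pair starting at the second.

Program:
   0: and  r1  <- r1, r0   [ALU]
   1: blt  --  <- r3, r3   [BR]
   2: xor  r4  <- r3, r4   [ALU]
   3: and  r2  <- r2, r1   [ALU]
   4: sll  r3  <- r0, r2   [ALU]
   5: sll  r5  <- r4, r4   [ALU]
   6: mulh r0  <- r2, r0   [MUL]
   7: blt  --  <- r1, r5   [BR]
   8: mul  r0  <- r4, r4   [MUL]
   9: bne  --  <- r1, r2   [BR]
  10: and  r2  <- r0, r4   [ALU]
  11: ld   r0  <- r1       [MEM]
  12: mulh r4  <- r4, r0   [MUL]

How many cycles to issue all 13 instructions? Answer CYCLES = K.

CYCLES = 9

t=0 i0,i1:and.ALU+blt.BR ; 2-wide
t=1 i2,i3:xor.ALU+and.ALU ; 2-wide
t=2 i4,i5:sll.ALU+sll.ALU ; 2-wide
t=3 i6:mulh.MUL ; no-port MUL/BR
t=4 i7:blt.BR ; no-port BR/MUL
t=5 i8:mul.MUL ; no-port MUL/BR
t=6 i9,i10:bne.BR+and.ALU ; 2-wide
t=7 i11:ld.MEM ; RAW r0
t=8 i12:mulh.MUL ; tail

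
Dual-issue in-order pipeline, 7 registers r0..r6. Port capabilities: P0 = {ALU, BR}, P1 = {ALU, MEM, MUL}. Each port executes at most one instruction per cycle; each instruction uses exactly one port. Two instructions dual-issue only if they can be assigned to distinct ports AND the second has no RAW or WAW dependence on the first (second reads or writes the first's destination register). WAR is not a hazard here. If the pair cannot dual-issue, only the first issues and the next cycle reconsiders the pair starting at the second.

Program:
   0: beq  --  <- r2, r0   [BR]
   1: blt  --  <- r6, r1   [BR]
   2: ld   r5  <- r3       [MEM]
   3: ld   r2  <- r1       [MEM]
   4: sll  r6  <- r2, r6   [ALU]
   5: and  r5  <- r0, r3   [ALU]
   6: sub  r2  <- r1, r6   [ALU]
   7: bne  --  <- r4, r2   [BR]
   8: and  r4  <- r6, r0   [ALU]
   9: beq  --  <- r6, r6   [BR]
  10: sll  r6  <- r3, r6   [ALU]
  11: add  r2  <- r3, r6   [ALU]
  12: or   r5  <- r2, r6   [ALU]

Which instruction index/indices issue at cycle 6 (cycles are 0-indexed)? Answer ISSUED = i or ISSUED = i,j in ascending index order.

ISSUED = 9,10

[0] i0  beq.BR  -- no-port BR/BR
[1] i1,i2  blt.BR+ld.MEM  -- dual
[2] i3  ld.MEM  -- RAW r2
[3] i4,i5  sll.ALU+and.ALU  -- dual
[4] i6  sub.ALU  -- RAW r2
[5] i7,i8  bne.BR+and.ALU  -- dual
[6] i9,i10  beq.BR+sll.ALU  -- dual
[7] i11  add.ALU  -- RAW r2
[8] i12  or.ALU  -- tail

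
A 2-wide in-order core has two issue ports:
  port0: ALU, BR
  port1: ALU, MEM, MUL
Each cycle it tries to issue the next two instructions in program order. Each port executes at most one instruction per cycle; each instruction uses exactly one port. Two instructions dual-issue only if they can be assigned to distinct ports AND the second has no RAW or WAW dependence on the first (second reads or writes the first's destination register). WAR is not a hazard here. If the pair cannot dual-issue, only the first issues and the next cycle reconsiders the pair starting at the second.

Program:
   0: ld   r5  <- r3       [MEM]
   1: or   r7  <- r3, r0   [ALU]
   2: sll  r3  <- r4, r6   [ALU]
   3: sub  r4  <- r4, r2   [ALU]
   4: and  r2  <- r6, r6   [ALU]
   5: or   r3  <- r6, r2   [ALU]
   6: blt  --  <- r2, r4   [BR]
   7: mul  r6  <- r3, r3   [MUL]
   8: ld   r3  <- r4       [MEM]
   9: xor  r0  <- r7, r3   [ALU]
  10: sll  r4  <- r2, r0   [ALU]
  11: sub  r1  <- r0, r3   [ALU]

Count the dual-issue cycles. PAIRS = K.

t=0 i0&i1:ld or ; dual
t=1 i2&i3:sll sub ; dual
t=2 i4:and ; RAW r2
t=3 i5&i6:or blt ; dual
t=4 i7:mul ; no-port MUL/MEM
t=5 i8:ld ; RAW r3
t=6 i9:xor ; RAW r0
t=7 i10&i11:sll sub ; dual

PAIRS = 4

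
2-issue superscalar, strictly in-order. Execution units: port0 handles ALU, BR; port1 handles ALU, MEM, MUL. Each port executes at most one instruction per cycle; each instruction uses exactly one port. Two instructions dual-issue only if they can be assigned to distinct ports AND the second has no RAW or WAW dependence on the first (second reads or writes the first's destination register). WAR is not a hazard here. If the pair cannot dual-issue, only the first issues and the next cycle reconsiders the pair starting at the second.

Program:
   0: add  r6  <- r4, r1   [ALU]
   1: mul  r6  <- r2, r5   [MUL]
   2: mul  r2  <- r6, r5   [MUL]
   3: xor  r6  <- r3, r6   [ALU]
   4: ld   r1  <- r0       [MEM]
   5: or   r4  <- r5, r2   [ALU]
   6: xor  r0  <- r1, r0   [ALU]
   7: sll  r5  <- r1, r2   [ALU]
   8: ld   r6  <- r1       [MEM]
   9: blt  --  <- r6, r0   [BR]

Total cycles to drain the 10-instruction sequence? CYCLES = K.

CYCLES = 7

c0: i0 add.ALU  WAW r6
c1: i1 mul.MUL  no-port MUL/MUL
c2: i2&i3 mul.MUL xor.ALU  pair
c3: i4&i5 ld.MEM or.ALU  pair
c4: i6&i7 xor.ALU sll.ALU  pair
c5: i8 ld.MEM  RAW r6
c6: i9 blt.BR  tail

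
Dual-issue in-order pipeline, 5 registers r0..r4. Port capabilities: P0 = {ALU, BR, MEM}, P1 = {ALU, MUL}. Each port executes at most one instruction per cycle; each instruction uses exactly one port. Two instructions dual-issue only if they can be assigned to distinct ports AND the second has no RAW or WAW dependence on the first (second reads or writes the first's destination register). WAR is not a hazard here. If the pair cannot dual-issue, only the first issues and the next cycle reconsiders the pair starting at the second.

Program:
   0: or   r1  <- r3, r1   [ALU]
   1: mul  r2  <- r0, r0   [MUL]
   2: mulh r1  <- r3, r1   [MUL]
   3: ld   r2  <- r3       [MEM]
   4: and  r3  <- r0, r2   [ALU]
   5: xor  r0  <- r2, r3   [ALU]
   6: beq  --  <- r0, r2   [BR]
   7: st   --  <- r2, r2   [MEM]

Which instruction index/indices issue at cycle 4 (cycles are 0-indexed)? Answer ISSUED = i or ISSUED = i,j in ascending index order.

ISSUED = 6

[0] i0+i1  or.ALU;mul.MUL  -- 2-wide
[1] i2+i3  mulh.MUL;ld.MEM  -- 2-wide
[2] i4  and.ALU  -- RAW r3
[3] i5  xor.ALU  -- RAW r0
[4] i6  beq.BR  -- no-port BR/MEM
[5] i7  st.MEM  -- tail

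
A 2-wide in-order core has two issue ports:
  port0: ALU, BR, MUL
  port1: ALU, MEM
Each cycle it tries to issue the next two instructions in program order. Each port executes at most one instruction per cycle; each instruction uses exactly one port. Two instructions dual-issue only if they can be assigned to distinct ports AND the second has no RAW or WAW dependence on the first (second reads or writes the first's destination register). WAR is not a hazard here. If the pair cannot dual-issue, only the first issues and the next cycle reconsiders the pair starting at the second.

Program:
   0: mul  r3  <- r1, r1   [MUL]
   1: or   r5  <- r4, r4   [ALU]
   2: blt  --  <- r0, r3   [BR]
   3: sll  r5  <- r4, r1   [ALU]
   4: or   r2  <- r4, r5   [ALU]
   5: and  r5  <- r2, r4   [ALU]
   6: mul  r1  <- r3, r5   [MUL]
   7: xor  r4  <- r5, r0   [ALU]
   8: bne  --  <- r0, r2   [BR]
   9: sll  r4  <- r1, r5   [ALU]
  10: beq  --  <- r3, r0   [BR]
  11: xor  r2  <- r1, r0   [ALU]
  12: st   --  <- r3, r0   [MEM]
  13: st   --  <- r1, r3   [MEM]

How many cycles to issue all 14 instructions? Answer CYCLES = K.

CYCLES = 9

  cy0 -> i0+i1 (mul;or) 2-wide
  cy1 -> i2+i3 (blt;sll) 2-wide
  cy2 -> i4 (or) RAW r2
  cy3 -> i5 (and) RAW r5
  cy4 -> i6+i7 (mul;xor) 2-wide
  cy5 -> i8+i9 (bne;sll) 2-wide
  cy6 -> i10+i11 (beq;xor) 2-wide
  cy7 -> i12 (st) no-port MEM/MEM
  cy8 -> i13 (st) tail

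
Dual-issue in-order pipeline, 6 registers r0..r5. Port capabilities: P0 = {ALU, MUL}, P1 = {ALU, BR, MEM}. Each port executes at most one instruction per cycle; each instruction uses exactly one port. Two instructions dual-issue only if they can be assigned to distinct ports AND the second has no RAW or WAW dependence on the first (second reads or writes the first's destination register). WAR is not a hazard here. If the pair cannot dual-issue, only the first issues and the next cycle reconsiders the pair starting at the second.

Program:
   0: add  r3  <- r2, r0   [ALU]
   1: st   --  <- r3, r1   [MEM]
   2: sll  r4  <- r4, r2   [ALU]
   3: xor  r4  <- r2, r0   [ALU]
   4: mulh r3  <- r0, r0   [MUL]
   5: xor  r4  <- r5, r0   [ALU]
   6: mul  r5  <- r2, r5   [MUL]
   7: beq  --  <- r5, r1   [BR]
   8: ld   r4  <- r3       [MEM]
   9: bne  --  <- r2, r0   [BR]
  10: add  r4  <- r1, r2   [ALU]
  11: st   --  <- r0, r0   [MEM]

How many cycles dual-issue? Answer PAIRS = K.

t=0 i0:add.ALU ; RAW r3
t=1 i1/i2:st.MEM/sll.ALU ; dual
t=2 i3/i4:xor.ALU/mulh.MUL ; dual
t=3 i5/i6:xor.ALU/mul.MUL ; dual
t=4 i7:beq.BR ; no-port BR/MEM
t=5 i8:ld.MEM ; no-port MEM/BR
t=6 i9/i10:bne.BR/add.ALU ; dual
t=7 i11:st.MEM ; tail

PAIRS = 4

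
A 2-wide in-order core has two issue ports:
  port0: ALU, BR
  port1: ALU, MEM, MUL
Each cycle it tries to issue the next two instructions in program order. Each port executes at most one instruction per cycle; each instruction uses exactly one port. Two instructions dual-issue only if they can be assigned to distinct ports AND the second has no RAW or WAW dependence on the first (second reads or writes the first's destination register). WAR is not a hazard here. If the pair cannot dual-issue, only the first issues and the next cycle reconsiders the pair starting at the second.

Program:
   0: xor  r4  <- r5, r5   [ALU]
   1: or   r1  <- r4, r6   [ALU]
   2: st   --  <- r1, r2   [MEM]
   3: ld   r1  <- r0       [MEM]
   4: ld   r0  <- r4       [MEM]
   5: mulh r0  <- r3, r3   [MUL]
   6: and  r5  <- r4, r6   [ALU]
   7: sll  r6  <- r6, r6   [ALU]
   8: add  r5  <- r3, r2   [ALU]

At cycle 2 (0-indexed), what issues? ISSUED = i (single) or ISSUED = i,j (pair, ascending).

0. xor.ALU @i0  | RAW r4
1. or.ALU @i1  | RAW r1
2. st.MEM @i2  | no-port MEM/MEM
3. ld.MEM @i3  | no-port MEM/MEM
4. ld.MEM @i4  | no-port MEM/MUL
5. mulh.MUL;and.ALU @i5/i6  | pair
6. sll.ALU;add.ALU @i7/i8  | pair

ISSUED = 2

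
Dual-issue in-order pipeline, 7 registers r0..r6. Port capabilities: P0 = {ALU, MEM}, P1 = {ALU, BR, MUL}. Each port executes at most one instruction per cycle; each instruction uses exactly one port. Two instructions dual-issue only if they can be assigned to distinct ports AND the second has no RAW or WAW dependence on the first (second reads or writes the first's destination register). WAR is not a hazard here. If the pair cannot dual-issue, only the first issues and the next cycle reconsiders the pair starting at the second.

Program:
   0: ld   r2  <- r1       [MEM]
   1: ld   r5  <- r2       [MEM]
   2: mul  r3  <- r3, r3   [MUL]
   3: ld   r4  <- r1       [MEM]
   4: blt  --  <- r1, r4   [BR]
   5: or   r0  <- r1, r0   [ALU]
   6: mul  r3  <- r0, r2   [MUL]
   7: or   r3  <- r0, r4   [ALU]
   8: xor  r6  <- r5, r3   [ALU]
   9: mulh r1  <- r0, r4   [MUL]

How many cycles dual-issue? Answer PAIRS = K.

0. ld @i0  | no-port MEM/MEM
1. ld mul @i1,i2  | 2-wide
2. ld @i3  | RAW r4
3. blt or @i4,i5  | 2-wide
4. mul @i6  | WAW r3
5. or @i7  | RAW r3
6. xor mulh @i8,i9  | 2-wide

PAIRS = 3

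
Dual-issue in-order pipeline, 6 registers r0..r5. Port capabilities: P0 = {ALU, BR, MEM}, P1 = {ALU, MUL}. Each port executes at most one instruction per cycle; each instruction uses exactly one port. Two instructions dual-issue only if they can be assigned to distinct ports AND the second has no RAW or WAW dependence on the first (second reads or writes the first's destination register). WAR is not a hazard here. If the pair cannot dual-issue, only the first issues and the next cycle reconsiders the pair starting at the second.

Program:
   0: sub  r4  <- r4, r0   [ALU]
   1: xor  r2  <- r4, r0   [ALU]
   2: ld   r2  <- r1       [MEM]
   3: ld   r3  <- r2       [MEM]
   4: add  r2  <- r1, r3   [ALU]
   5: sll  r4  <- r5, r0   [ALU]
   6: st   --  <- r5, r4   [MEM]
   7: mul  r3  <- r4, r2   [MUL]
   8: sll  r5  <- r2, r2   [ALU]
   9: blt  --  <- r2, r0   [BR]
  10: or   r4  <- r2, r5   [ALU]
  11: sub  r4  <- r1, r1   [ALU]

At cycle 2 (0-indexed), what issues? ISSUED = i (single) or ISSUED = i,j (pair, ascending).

0. sub @i0  | RAW r4
1. xor @i1  | WAW r2
2. ld @i2  | no-port MEM/MEM
3. ld @i3  | RAW r3
4. add sll @i4+i5  | 2-wide
5. st mul @i6+i7  | 2-wide
6. sll blt @i8+i9  | 2-wide
7. or @i10  | WAW r4
8. sub @i11  | tail

ISSUED = 2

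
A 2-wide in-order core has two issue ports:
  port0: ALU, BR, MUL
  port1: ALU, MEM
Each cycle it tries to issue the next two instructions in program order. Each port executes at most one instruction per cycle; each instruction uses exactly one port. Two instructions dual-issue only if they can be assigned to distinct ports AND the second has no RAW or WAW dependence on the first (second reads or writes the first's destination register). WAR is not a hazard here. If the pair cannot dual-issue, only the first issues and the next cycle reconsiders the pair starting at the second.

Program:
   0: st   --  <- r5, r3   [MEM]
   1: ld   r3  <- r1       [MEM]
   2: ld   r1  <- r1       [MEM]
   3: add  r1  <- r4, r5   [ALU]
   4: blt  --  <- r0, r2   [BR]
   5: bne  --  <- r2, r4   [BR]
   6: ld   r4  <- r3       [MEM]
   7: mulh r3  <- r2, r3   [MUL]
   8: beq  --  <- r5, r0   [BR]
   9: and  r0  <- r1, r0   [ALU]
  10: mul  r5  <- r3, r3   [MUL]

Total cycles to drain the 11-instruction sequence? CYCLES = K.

  cy0 -> i0 (st) no-port MEM/MEM
  cy1 -> i1 (ld) no-port MEM/MEM
  cy2 -> i2 (ld) WAW r1
  cy3 -> i3/i4 (add;blt) pair
  cy4 -> i5/i6 (bne;ld) pair
  cy5 -> i7 (mulh) no-port MUL/BR
  cy6 -> i8/i9 (beq;and) pair
  cy7 -> i10 (mul) tail

CYCLES = 8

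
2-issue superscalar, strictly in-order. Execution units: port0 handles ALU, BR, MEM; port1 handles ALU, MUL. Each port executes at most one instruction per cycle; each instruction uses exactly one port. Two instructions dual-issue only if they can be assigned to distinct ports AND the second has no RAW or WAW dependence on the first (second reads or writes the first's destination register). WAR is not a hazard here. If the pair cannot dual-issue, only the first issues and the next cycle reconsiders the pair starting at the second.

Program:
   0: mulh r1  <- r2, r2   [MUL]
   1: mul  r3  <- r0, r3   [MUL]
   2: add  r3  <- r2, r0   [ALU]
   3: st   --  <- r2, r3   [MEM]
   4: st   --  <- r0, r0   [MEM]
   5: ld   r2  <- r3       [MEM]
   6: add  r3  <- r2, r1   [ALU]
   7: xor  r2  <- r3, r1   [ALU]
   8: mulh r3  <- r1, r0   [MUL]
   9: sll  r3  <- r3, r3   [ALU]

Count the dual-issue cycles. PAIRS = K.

PAIRS = 1

0. mulh.MUL @i0  | no-port MUL/MUL
1. mul.MUL @i1  | WAW r3
2. add.ALU @i2  | RAW r3
3. st.MEM @i3  | no-port MEM/MEM
4. st.MEM @i4  | no-port MEM/MEM
5. ld.MEM @i5  | RAW r2
6. add.ALU @i6  | RAW r3
7. xor.ALU+mulh.MUL @i7+i8  | 2-wide
8. sll.ALU @i9  | tail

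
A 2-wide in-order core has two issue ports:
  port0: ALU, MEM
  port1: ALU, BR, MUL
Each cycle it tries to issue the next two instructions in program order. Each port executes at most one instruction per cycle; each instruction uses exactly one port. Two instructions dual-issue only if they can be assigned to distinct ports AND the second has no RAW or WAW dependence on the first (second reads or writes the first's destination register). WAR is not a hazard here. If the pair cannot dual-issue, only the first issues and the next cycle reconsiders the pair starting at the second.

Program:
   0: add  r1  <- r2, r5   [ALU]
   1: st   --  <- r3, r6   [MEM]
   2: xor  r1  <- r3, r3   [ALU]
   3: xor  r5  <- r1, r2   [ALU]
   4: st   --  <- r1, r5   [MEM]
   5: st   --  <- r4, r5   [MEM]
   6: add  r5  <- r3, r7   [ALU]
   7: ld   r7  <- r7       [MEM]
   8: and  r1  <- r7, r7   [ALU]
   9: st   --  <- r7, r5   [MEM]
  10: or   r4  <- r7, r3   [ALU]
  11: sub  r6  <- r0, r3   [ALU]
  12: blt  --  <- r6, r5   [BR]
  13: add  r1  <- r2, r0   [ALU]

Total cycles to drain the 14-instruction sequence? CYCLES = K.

CYCLES = 9

[0] i0+i1  add.ALU;st.MEM  -- 2-wide
[1] i2  xor.ALU  -- RAW r1
[2] i3  xor.ALU  -- RAW r5
[3] i4  st.MEM  -- no-port MEM/MEM
[4] i5+i6  st.MEM;add.ALU  -- 2-wide
[5] i7  ld.MEM  -- RAW r7
[6] i8+i9  and.ALU;st.MEM  -- 2-wide
[7] i10+i11  or.ALU;sub.ALU  -- 2-wide
[8] i12+i13  blt.BR;add.ALU  -- 2-wide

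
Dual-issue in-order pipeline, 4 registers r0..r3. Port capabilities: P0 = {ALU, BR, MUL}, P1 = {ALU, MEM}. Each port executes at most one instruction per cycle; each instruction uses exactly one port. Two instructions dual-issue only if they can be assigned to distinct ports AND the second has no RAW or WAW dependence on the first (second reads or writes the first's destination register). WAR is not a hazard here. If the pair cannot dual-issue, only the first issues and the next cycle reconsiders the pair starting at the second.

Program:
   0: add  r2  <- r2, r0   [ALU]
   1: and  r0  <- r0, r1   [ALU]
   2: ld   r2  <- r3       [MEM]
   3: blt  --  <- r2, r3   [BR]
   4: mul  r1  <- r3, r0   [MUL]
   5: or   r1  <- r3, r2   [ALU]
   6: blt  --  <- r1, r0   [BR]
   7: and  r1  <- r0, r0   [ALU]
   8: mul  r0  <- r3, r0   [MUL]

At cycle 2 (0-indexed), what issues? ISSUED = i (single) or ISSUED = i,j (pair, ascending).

[0] i0&i1  add;and  -- 2-wide
[1] i2  ld  -- RAW r2
[2] i3  blt  -- no-port BR/MUL
[3] i4  mul  -- WAW r1
[4] i5  or  -- RAW r1
[5] i6&i7  blt;and  -- 2-wide
[6] i8  mul  -- tail

ISSUED = 3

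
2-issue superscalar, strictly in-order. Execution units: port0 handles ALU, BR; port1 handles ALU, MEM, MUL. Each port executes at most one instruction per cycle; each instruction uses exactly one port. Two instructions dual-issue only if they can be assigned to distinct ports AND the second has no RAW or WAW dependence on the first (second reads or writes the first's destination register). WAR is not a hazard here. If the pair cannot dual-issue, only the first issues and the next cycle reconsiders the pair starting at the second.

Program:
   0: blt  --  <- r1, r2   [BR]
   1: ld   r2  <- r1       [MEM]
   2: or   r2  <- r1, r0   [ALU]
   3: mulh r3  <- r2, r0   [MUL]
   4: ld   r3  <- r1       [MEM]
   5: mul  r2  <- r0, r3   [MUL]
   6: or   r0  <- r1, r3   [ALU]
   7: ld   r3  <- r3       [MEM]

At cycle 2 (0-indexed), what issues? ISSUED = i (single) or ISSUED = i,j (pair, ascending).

ISSUED = 3

#0 head=0: blt;ld i0,i1 pair
#1 head=2: or i2 RAW r2
#2 head=3: mulh i3 no-port MUL/MEM
#3 head=4: ld i4 no-port MEM/MUL
#4 head=5: mul;or i5,i6 pair
#5 head=7: ld i7 tail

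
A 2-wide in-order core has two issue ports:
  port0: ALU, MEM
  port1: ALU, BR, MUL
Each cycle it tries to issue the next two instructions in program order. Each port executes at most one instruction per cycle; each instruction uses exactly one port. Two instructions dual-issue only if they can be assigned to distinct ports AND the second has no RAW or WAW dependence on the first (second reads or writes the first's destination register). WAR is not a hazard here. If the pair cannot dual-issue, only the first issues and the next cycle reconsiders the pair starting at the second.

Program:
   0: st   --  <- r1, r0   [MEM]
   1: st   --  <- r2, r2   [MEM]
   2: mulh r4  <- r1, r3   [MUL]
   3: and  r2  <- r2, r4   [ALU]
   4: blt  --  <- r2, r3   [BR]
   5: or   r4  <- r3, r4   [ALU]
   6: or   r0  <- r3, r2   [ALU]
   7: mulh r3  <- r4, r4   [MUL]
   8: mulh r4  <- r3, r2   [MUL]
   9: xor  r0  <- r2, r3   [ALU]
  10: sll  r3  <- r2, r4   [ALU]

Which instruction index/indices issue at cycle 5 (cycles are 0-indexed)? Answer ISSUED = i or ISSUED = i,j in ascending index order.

ISSUED = 8,9

t=0 i0:st ; no-port MEM/MEM
t=1 i1+i2:st;mulh ; dual
t=2 i3:and ; RAW r2
t=3 i4+i5:blt;or ; dual
t=4 i6+i7:or;mulh ; dual
t=5 i8+i9:mulh;xor ; dual
t=6 i10:sll ; tail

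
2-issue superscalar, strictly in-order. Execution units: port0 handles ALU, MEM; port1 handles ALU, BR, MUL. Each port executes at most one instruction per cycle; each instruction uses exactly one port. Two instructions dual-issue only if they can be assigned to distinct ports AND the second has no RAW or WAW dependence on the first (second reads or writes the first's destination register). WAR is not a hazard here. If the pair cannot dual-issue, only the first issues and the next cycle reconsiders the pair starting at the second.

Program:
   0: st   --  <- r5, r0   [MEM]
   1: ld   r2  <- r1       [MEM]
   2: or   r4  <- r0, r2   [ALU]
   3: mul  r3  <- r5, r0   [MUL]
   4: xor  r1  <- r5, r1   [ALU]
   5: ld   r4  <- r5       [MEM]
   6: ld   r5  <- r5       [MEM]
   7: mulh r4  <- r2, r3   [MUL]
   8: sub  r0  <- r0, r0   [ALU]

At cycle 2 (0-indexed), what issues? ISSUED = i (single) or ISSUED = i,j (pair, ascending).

ISSUED = 2,3

t=0 i0:st ; no-port MEM/MEM
t=1 i1:ld ; RAW r2
t=2 i2+i3:or+mul ; dual
t=3 i4+i5:xor+ld ; dual
t=4 i6+i7:ld+mulh ; dual
t=5 i8:sub ; tail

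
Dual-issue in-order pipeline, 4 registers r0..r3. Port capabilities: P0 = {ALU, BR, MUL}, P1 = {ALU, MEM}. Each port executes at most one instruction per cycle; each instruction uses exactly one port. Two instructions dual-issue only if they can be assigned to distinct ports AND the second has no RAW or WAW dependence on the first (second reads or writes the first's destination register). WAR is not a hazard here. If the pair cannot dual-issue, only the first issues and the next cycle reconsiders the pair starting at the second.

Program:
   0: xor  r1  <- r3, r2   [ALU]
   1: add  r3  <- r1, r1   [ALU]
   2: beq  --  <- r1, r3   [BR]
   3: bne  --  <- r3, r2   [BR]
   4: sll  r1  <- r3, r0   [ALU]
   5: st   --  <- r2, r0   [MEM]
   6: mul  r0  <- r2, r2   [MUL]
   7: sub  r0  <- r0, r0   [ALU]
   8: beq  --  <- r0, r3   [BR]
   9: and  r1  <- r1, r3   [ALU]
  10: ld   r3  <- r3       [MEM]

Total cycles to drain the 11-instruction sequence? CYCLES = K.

  cy0 -> i0 (xor.ALU) RAW r1
  cy1 -> i1 (add.ALU) RAW r3
  cy2 -> i2 (beq.BR) no-port BR/BR
  cy3 -> i3+i4 (bne.BR sll.ALU) pair
  cy4 -> i5+i6 (st.MEM mul.MUL) pair
  cy5 -> i7 (sub.ALU) RAW r0
  cy6 -> i8+i9 (beq.BR and.ALU) pair
  cy7 -> i10 (ld.MEM) tail

CYCLES = 8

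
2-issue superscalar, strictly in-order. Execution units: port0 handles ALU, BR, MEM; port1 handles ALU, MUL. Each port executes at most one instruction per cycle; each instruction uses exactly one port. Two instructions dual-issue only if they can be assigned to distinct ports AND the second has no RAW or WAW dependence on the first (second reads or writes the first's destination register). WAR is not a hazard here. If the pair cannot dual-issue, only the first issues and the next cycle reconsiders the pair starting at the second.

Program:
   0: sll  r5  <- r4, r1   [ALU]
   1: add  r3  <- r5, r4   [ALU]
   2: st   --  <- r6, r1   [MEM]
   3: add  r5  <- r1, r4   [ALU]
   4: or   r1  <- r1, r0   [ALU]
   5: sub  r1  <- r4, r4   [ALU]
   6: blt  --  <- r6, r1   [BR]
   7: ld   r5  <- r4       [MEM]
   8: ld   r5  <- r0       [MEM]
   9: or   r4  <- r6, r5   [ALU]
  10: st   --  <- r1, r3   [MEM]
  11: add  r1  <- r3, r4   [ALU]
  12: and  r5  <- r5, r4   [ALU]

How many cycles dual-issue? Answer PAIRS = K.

t=0 i0:sll.ALU ; RAW r5
t=1 i1+i2:add.ALU st.MEM ; dual
t=2 i3+i4:add.ALU or.ALU ; dual
t=3 i5:sub.ALU ; RAW r1
t=4 i6:blt.BR ; no-port BR/MEM
t=5 i7:ld.MEM ; no-port MEM/MEM
t=6 i8:ld.MEM ; RAW r5
t=7 i9+i10:or.ALU st.MEM ; dual
t=8 i11+i12:add.ALU and.ALU ; dual

PAIRS = 4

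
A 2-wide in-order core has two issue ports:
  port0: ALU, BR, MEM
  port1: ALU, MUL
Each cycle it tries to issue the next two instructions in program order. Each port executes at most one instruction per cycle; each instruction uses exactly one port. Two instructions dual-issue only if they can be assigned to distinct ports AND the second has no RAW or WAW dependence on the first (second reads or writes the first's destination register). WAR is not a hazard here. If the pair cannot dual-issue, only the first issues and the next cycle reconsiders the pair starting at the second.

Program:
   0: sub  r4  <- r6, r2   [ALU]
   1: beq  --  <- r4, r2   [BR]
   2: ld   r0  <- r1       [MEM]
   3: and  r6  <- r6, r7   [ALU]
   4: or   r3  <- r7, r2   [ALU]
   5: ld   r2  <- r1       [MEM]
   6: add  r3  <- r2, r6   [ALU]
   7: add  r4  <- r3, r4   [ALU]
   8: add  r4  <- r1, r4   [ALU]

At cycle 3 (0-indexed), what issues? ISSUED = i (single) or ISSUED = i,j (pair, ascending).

0. sub @i0  | RAW r4
1. beq @i1  | no-port BR/MEM
2. ld and @i2&i3  | dual
3. or ld @i4&i5  | dual
4. add @i6  | RAW r3
5. add @i7  | RAW+WAW r4
6. add @i8  | tail

ISSUED = 4,5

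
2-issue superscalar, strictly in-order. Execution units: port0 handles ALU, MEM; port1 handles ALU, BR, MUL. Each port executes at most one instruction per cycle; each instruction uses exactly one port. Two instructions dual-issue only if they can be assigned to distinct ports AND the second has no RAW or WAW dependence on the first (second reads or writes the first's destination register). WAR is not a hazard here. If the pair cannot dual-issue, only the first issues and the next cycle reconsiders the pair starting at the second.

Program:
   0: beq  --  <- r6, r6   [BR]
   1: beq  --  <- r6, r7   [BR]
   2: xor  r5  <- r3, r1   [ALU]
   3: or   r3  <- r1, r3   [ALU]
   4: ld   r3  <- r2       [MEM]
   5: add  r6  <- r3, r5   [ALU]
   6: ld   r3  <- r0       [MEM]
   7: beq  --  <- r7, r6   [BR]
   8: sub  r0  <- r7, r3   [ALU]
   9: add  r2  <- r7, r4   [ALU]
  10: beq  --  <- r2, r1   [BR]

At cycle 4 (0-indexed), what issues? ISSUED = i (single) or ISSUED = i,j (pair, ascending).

#0 head=0: beq.BR i0 no-port BR/BR
#1 head=1: beq.BR/xor.ALU i1/i2 2-wide
#2 head=3: or.ALU i3 WAW r3
#3 head=4: ld.MEM i4 RAW r3
#4 head=5: add.ALU/ld.MEM i5/i6 2-wide
#5 head=7: beq.BR/sub.ALU i7/i8 2-wide
#6 head=9: add.ALU i9 RAW r2
#7 head=10: beq.BR i10 tail

ISSUED = 5,6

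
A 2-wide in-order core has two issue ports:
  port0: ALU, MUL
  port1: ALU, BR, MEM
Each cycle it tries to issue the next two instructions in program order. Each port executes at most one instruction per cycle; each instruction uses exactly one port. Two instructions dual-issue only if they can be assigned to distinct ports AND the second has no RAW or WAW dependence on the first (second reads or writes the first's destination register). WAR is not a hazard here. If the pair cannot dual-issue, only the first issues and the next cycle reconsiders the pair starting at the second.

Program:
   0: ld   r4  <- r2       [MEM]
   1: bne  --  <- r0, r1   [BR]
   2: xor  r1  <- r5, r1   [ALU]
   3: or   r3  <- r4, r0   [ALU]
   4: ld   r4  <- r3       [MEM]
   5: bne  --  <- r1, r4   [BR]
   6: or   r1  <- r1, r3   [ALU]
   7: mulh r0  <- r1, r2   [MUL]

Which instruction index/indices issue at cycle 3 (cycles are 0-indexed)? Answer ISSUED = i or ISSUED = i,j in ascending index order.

ISSUED = 4

#0 head=0: ld.MEM i0 no-port MEM/BR
#1 head=1: bne.BR;xor.ALU i1,i2 dual
#2 head=3: or.ALU i3 RAW r3
#3 head=4: ld.MEM i4 no-port MEM/BR
#4 head=5: bne.BR;or.ALU i5,i6 dual
#5 head=7: mulh.MUL i7 tail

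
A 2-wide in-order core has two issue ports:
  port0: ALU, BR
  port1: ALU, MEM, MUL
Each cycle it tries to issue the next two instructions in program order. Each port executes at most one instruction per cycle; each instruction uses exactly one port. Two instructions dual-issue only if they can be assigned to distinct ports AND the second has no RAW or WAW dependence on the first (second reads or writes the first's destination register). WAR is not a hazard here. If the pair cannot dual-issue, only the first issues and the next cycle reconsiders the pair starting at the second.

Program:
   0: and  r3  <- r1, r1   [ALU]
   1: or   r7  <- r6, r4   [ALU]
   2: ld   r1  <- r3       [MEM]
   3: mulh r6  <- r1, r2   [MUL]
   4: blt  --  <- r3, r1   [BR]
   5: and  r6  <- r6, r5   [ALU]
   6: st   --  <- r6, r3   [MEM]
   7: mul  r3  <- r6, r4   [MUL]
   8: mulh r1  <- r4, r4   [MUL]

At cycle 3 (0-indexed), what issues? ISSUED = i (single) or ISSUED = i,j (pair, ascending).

c0: i0+i1 and.ALU/or.ALU  pair
c1: i2 ld.MEM  no-port MEM/MUL
c2: i3+i4 mulh.MUL/blt.BR  pair
c3: i5 and.ALU  RAW r6
c4: i6 st.MEM  no-port MEM/MUL
c5: i7 mul.MUL  no-port MUL/MUL
c6: i8 mulh.MUL  tail

ISSUED = 5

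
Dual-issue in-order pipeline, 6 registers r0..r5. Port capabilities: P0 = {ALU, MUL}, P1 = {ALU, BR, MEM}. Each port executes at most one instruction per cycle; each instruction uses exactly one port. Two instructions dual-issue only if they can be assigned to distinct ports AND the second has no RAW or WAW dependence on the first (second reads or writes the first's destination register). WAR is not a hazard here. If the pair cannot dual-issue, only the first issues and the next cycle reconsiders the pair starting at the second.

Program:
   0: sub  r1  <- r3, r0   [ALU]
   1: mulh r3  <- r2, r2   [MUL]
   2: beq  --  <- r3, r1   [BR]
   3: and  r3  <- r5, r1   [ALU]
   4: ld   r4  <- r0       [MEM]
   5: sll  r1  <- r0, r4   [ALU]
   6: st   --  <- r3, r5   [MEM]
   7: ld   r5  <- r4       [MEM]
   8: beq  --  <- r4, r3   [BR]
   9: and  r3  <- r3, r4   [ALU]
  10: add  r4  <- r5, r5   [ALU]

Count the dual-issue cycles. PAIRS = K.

0. sub.ALU+mulh.MUL @i0+i1  | dual
1. beq.BR+and.ALU @i2+i3  | dual
2. ld.MEM @i4  | RAW r4
3. sll.ALU+st.MEM @i5+i6  | dual
4. ld.MEM @i7  | no-port MEM/BR
5. beq.BR+and.ALU @i8+i9  | dual
6. add.ALU @i10  | tail

PAIRS = 4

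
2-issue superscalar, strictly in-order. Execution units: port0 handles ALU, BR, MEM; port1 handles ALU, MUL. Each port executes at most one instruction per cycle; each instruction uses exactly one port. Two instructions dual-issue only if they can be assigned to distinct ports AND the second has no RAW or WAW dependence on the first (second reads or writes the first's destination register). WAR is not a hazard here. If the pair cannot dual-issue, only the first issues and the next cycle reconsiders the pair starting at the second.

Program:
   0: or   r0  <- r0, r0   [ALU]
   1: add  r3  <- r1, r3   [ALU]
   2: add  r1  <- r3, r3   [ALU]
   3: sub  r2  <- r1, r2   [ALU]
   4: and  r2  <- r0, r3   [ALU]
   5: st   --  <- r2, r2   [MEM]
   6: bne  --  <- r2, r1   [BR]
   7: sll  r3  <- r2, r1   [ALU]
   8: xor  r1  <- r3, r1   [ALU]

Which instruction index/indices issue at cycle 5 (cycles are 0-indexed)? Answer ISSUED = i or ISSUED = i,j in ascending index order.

[0] i0+i1  or+add  -- pair
[1] i2  add  -- RAW r1
[2] i3  sub  -- WAW r2
[3] i4  and  -- RAW r2
[4] i5  st  -- no-port MEM/BR
[5] i6+i7  bne+sll  -- pair
[6] i8  xor  -- tail

ISSUED = 6,7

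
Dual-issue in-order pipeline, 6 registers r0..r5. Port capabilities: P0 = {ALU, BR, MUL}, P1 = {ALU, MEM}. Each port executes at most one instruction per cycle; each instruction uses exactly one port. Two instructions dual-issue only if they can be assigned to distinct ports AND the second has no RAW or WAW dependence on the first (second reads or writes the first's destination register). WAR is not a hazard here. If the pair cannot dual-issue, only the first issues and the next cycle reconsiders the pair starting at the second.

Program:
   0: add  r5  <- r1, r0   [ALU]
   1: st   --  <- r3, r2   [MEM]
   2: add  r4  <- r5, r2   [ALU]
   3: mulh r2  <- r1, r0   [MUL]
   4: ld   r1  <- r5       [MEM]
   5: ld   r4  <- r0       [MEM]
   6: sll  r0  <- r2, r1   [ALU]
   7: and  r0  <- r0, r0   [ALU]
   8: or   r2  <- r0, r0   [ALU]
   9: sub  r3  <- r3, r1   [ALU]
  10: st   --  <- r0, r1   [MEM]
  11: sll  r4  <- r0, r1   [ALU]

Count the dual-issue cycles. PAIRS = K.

0. add/st @i0/i1  | dual
1. add/mulh @i2/i3  | dual
2. ld @i4  | no-port MEM/MEM
3. ld/sll @i5/i6  | dual
4. and @i7  | RAW r0
5. or/sub @i8/i9  | dual
6. st/sll @i10/i11  | dual

PAIRS = 5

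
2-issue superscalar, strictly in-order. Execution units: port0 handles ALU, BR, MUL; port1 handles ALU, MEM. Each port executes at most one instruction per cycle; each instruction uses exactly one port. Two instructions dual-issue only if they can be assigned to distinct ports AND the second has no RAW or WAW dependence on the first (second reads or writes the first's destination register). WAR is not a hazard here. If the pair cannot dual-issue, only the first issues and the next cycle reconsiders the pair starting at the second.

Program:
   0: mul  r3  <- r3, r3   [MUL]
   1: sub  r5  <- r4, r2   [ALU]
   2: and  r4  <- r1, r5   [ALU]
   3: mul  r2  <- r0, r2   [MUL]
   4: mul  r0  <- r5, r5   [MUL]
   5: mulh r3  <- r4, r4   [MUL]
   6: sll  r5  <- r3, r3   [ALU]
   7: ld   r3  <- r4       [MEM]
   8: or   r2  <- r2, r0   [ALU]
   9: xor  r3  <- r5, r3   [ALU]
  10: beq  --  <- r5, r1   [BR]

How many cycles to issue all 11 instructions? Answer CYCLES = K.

t=0 i0+i1:mul/sub ; pair
t=1 i2+i3:and/mul ; pair
t=2 i4:mul ; no-port MUL/MUL
t=3 i5:mulh ; RAW r3
t=4 i6+i7:sll/ld ; pair
t=5 i8+i9:or/xor ; pair
t=6 i10:beq ; tail

CYCLES = 7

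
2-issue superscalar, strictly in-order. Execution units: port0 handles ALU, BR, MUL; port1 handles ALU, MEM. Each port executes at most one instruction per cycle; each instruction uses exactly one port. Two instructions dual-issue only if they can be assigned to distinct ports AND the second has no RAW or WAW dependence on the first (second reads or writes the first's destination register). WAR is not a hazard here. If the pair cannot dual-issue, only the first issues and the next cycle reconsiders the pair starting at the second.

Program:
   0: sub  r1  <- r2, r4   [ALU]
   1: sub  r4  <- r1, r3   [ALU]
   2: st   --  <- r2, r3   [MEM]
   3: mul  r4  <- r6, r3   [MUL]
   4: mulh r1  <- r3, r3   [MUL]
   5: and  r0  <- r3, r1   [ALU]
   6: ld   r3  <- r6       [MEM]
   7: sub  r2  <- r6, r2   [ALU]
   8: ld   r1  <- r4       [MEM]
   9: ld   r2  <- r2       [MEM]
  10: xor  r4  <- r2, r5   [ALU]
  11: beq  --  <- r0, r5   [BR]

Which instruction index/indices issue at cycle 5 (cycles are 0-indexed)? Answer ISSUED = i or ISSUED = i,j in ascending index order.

ISSUED = 7,8

  cy0 -> i0 (sub.ALU) RAW r1
  cy1 -> i1&i2 (sub.ALU st.MEM) pair
  cy2 -> i3 (mul.MUL) no-port MUL/MUL
  cy3 -> i4 (mulh.MUL) RAW r1
  cy4 -> i5&i6 (and.ALU ld.MEM) pair
  cy5 -> i7&i8 (sub.ALU ld.MEM) pair
  cy6 -> i9 (ld.MEM) RAW r2
  cy7 -> i10&i11 (xor.ALU beq.BR) pair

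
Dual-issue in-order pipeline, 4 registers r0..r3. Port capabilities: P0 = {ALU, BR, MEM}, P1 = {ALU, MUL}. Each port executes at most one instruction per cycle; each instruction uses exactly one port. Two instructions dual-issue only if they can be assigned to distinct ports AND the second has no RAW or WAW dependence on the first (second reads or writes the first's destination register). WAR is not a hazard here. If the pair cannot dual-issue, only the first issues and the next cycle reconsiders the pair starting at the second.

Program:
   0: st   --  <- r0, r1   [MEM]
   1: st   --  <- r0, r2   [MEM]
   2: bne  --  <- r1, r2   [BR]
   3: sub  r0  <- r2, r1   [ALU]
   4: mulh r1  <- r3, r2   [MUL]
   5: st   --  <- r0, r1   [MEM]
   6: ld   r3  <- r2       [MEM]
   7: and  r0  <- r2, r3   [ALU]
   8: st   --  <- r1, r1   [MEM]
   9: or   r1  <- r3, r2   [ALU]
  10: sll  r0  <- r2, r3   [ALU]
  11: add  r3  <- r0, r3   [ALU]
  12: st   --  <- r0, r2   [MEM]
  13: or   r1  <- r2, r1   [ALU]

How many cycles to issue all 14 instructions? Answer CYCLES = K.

CYCLES = 10

  cy0 -> i0 (st) no-port MEM/MEM
  cy1 -> i1 (st) no-port MEM/BR
  cy2 -> i2,i3 (bne sub) pair
  cy3 -> i4 (mulh) RAW r1
  cy4 -> i5 (st) no-port MEM/MEM
  cy5 -> i6 (ld) RAW r3
  cy6 -> i7,i8 (and st) pair
  cy7 -> i9,i10 (or sll) pair
  cy8 -> i11,i12 (add st) pair
  cy9 -> i13 (or) tail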